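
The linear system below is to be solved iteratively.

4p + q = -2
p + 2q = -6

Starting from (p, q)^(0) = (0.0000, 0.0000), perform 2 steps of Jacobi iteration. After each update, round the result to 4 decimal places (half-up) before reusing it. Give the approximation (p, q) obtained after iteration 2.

(0.2500, -2.7500)

Iteration 1:
  p = (-2 - (1)·0.0000) / (4) = -0.5000
  q = (-6 - (1)·0.0000) / (2) = -3.0000
Iteration 2:
  p = (-2 - (1)·-3.0000) / (4) = 0.2500
  q = (-6 - (1)·-0.5000) / (2) = -2.7500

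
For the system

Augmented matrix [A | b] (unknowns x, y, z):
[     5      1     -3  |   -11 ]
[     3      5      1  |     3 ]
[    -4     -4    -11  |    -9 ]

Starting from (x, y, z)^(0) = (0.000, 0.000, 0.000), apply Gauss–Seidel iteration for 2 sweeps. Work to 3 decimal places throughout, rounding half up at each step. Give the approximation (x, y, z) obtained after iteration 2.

Iteration 1:
  x = (-11 - (1)·0.000 - (-3)·0.000) / (5) = -2.200
  y = (3 - (3)·-2.200 - (1)·0.000) / (5) = 1.920
  z = (-9 - (-4)·-2.200 - (-4)·1.920) / (-11) = 0.920
Iteration 2:
  x = (-11 - (1)·1.920 - (-3)·0.920) / (5) = -2.032
  y = (3 - (3)·-2.032 - (1)·0.920) / (5) = 1.635
  z = (-9 - (-4)·-2.032 - (-4)·1.635) / (-11) = 0.963

(-2.032, 1.635, 0.963)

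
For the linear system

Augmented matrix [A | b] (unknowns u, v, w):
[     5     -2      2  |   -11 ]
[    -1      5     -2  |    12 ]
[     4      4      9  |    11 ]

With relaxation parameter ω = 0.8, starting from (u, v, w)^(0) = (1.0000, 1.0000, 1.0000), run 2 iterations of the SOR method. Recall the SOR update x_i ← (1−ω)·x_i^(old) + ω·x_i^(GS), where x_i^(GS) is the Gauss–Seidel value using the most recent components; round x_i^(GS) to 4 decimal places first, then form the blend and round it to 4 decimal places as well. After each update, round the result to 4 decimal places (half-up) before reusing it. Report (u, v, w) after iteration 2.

Iteration 1:
  u: GS value = (-11 - (-2)·1.0000 - (2)·1.0000) / (5) = -2.2000;  u ← (1−ω)·1.0000 + ω·-2.2000 = -1.5600
  v: GS value = (12 - (-1)·-1.5600 - (-2)·1.0000) / (5) = 2.4880;  v ← (1−ω)·1.0000 + ω·2.4880 = 2.1904
  w: GS value = (11 - (4)·-1.5600 - (4)·2.1904) / (9) = 0.9420;  w ← (1−ω)·1.0000 + ω·0.9420 = 0.9536
Iteration 2:
  u: GS value = (-11 - (-2)·2.1904 - (2)·0.9536) / (5) = -1.7053;  u ← (1−ω)·-1.5600 + ω·-1.7053 = -1.6762
  v: GS value = (12 - (-1)·-1.6762 - (-2)·0.9536) / (5) = 2.4462;  v ← (1−ω)·2.1904 + ω·2.4462 = 2.3950
  w: GS value = (11 - (4)·-1.6762 - (4)·2.3950) / (9) = 0.9028;  w ← (1−ω)·0.9536 + ω·0.9028 = 0.9130

(-1.6762, 2.3950, 0.9130)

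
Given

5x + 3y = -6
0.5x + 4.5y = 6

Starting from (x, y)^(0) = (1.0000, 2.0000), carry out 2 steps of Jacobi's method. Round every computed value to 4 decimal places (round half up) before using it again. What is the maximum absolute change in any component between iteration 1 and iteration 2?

Iteration 1:
  x = (-6 - (3)·2.0000) / (5) = -2.4000
  y = (6 - (0.5)·1.0000) / (4.5) = 1.2222
Iteration 2:
  x = (-6 - (3)·1.2222) / (5) = -1.9333
  y = (6 - (0.5)·-2.4000) / (4.5) = 1.6000
Change: (0.4667, 0.3778) → max |·| = 0.4667

0.4667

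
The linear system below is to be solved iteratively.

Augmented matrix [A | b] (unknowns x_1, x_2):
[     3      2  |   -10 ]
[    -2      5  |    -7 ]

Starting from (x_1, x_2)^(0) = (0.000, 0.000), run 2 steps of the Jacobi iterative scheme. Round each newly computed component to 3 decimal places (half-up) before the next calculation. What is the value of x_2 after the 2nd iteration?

Iteration 1:
  x_1 = (-10 - (2)·0.000) / (3) = -3.333
  x_2 = (-7 - (-2)·0.000) / (5) = -1.400
Iteration 2:
  x_1 = (-10 - (2)·-1.400) / (3) = -2.400
  x_2 = (-7 - (-2)·-3.333) / (5) = -2.733

-2.733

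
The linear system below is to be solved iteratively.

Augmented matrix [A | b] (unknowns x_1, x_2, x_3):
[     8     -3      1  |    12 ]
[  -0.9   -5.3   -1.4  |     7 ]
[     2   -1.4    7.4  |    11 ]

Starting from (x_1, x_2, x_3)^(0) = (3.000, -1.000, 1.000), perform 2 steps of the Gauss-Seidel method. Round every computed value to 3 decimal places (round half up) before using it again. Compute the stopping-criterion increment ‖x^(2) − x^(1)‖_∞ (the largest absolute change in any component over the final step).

0.269

Iteration 1:
  x_1 = (12 - (-3)·-1.000 - (1)·1.000) / (8) = 1.000
  x_2 = (7 - (-0.9)·1.000 - (-1.4)·1.000) / (-5.3) = -1.755
  x_3 = (11 - (2)·1.000 - (-1.4)·-1.755) / (7.4) = 0.884
Iteration 2:
  x_1 = (12 - (-3)·-1.755 - (1)·0.884) / (8) = 0.731
  x_2 = (7 - (-0.9)·0.731 - (-1.4)·0.884) / (-5.3) = -1.678
  x_3 = (11 - (2)·0.731 - (-1.4)·-1.678) / (7.4) = 0.971
Change: (-0.269, 0.077, 0.087) → max |·| = 0.269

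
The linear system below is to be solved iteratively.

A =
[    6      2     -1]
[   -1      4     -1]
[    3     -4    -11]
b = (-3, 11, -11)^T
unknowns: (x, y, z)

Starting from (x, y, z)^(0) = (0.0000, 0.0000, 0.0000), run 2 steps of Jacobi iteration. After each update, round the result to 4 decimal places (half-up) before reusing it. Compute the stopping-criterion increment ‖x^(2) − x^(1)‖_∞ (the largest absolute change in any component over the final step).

1.1364

Iteration 1:
  x = (-3 - (2)·0.0000 - (-1)·0.0000) / (6) = -0.5000
  y = (11 - (-1)·0.0000 - (-1)·0.0000) / (4) = 2.7500
  z = (-11 - (3)·0.0000 - (-4)·0.0000) / (-11) = 1.0000
Iteration 2:
  x = (-3 - (2)·2.7500 - (-1)·1.0000) / (6) = -1.2500
  y = (11 - (-1)·-0.5000 - (-1)·1.0000) / (4) = 2.8750
  z = (-11 - (3)·-0.5000 - (-4)·2.7500) / (-11) = -0.1364
Change: (-0.7500, 0.1250, -1.1364) → max |·| = 1.1364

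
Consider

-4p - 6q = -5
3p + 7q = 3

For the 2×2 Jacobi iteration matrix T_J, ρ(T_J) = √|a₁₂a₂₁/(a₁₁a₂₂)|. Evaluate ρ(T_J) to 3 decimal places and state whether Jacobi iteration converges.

a₁₂a₂₁/(a₁₁a₂₂) = (-6)·(3) / ((-4)·(7)) = 0.642857
ρ = √|0.642857| = √0.642857 = 0.802
ρ < 1, so Jacobi converges

0.802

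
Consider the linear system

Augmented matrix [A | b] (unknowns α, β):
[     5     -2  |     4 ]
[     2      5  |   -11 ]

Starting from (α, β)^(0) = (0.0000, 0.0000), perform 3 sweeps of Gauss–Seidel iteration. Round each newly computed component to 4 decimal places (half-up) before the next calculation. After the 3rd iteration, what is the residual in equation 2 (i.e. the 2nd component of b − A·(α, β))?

Iteration 1:
  α = (4 - (-2)·0.0000) / (5) = 0.8000
  β = (-11 - (2)·0.8000) / (5) = -2.5200
Iteration 2:
  α = (4 - (-2)·-2.5200) / (5) = -0.2080
  β = (-11 - (2)·-0.2080) / (5) = -2.1168
Iteration 3:
  α = (4 - (-2)·-2.1168) / (5) = -0.0467
  β = (-11 - (2)·-0.0467) / (5) = -2.1813
Residual b − A·x = (-0.1291, -0.0001)

-0.0001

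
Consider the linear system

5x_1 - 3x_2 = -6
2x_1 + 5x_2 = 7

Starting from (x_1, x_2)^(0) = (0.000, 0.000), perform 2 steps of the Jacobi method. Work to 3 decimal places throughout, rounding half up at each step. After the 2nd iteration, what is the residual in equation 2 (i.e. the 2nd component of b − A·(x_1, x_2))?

Iteration 1:
  x_1 = (-6 - (-3)·0.000) / (5) = -1.200
  x_2 = (7 - (2)·0.000) / (5) = 1.400
Iteration 2:
  x_1 = (-6 - (-3)·1.400) / (5) = -0.360
  x_2 = (7 - (2)·-1.200) / (5) = 1.880
Residual b − A·x = (1.440, -1.680)

-1.680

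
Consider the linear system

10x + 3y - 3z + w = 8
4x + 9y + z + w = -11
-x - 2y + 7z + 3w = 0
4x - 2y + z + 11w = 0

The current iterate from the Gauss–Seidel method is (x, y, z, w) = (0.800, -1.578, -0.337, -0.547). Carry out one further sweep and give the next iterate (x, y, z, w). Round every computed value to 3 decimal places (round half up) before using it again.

(1.227, -1.669, -0.067, -0.744)

One sweep:
  x = (8 - (3)·-1.578 - (-3)·-0.337 - (1)·-0.547) / (10) = 1.227
  y = (-11 - (4)·1.227 - (1)·-0.337 - (1)·-0.547) / (9) = -1.669
  z = (0 - (-1)·1.227 - (-2)·-1.669 - (3)·-0.547) / (7) = -0.067
  w = (0 - (4)·1.227 - (-2)·-1.669 - (1)·-0.067) / (11) = -0.744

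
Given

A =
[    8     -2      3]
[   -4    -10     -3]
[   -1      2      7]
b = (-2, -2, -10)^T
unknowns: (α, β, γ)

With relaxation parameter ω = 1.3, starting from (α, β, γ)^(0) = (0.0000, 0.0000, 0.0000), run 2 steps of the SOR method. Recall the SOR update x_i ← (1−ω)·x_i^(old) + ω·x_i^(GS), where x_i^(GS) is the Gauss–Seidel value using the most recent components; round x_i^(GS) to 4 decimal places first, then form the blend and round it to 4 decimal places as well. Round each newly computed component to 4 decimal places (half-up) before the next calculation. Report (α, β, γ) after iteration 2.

(0.9244, 0.4606, -1.2335)

Iteration 1:
  α: GS value = (-2 - (-2)·0.0000 - (3)·0.0000) / (8) = -0.2500;  α ← (1−ω)·0.0000 + ω·-0.2500 = -0.3250
  β: GS value = (-2 - (-4)·-0.3250 - (-3)·0.0000) / (-10) = 0.3300;  β ← (1−ω)·0.0000 + ω·0.3300 = 0.4290
  γ: GS value = (-10 - (-1)·-0.3250 - (2)·0.4290) / (7) = -1.5976;  γ ← (1−ω)·0.0000 + ω·-1.5976 = -2.0769
Iteration 2:
  α: GS value = (-2 - (-2)·0.4290 - (3)·-2.0769) / (8) = 0.6361;  α ← (1−ω)·-0.3250 + ω·0.6361 = 0.9244
  β: GS value = (-2 - (-4)·0.9244 - (-3)·-2.0769) / (-10) = 0.4533;  β ← (1−ω)·0.4290 + ω·0.4533 = 0.4606
  γ: GS value = (-10 - (-1)·0.9244 - (2)·0.4606) / (7) = -1.4281;  γ ← (1−ω)·-2.0769 + ω·-1.4281 = -1.2335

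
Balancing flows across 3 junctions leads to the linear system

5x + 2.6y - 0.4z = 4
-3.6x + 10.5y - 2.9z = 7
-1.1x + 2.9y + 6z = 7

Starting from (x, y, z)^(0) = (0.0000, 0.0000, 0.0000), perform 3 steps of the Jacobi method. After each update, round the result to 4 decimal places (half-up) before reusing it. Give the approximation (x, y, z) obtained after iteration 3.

(0.2224, 1.1278, 0.6563)

Iteration 1:
  x = (4 - (2.6)·0.0000 - (-0.4)·0.0000) / (5) = 0.8000
  y = (7 - (-3.6)·0.0000 - (-2.9)·0.0000) / (10.5) = 0.6667
  z = (7 - (-1.1)·0.0000 - (2.9)·0.0000) / (6) = 1.1667
Iteration 2:
  x = (4 - (2.6)·0.6667 - (-0.4)·1.1667) / (5) = 0.5467
  y = (7 - (-3.6)·0.8000 - (-2.9)·1.1667) / (10.5) = 1.2632
  z = (7 - (-1.1)·0.8000 - (2.9)·0.6667) / (6) = 0.9911
Iteration 3:
  x = (4 - (2.6)·1.2632 - (-0.4)·0.9911) / (5) = 0.2224
  y = (7 - (-3.6)·0.5467 - (-2.9)·0.9911) / (10.5) = 1.1278
  z = (7 - (-1.1)·0.5467 - (2.9)·1.2632) / (6) = 0.6563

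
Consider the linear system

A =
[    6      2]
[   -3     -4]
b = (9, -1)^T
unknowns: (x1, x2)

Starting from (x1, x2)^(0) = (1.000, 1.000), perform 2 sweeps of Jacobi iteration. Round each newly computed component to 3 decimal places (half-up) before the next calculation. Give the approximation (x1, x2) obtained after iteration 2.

Iteration 1:
  x1 = (9 - (2)·1.000) / (6) = 1.167
  x2 = (-1 - (-3)·1.000) / (-4) = -0.500
Iteration 2:
  x1 = (9 - (2)·-0.500) / (6) = 1.667
  x2 = (-1 - (-3)·1.167) / (-4) = -0.625

(1.667, -0.625)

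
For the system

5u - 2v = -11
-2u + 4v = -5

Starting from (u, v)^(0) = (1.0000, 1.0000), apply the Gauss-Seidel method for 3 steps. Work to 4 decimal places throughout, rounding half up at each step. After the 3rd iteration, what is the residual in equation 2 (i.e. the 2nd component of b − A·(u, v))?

Iteration 1:
  u = (-11 - (-2)·1.0000) / (5) = -1.8000
  v = (-5 - (-2)·-1.8000) / (4) = -2.1500
Iteration 2:
  u = (-11 - (-2)·-2.1500) / (5) = -3.0600
  v = (-5 - (-2)·-3.0600) / (4) = -2.7800
Iteration 3:
  u = (-11 - (-2)·-2.7800) / (5) = -3.3120
  v = (-5 - (-2)·-3.3120) / (4) = -2.9060
Residual b − A·x = (-0.2520, 0.0000)

0.0000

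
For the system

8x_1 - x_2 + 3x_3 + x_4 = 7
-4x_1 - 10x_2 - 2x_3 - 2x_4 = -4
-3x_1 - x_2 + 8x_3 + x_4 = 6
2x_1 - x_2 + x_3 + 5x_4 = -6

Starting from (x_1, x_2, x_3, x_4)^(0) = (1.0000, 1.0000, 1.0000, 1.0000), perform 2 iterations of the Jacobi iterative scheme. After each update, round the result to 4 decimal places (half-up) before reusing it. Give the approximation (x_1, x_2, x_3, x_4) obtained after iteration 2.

(0.6031, 0.2950, 1.0875, -1.7050)

Iteration 1:
  x_1 = (7 - (-1)·1.0000 - (3)·1.0000 - (1)·1.0000) / (8) = 0.5000
  x_2 = (-4 - (-4)·1.0000 - (-2)·1.0000 - (-2)·1.0000) / (-10) = -0.4000
  x_3 = (6 - (-3)·1.0000 - (-1)·1.0000 - (1)·1.0000) / (8) = 1.1250
  x_4 = (-6 - (2)·1.0000 - (-1)·1.0000 - (1)·1.0000) / (5) = -1.6000
Iteration 2:
  x_1 = (7 - (-1)·-0.4000 - (3)·1.1250 - (1)·-1.6000) / (8) = 0.6031
  x_2 = (-4 - (-4)·0.5000 - (-2)·1.1250 - (-2)·-1.6000) / (-10) = 0.2950
  x_3 = (6 - (-3)·0.5000 - (-1)·-0.4000 - (1)·-1.6000) / (8) = 1.0875
  x_4 = (-6 - (2)·0.5000 - (-1)·-0.4000 - (1)·1.1250) / (5) = -1.7050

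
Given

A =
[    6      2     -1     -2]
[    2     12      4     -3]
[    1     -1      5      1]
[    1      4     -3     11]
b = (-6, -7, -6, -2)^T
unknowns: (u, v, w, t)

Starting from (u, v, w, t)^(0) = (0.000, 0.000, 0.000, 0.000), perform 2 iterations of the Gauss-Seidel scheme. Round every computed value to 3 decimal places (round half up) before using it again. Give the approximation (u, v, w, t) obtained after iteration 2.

Iteration 1:
  u = (-6 - (2)·0.000 - (-1)·0.000 - (-2)·0.000) / (6) = -1.000
  v = (-7 - (2)·-1.000 - (4)·0.000 - (-3)·0.000) / (12) = -0.417
  w = (-6 - (1)·-1.000 - (-1)·-0.417 - (1)·0.000) / (5) = -1.083
  t = (-2 - (1)·-1.000 - (4)·-0.417 - (-3)·-1.083) / (11) = -0.235
Iteration 2:
  u = (-6 - (2)·-0.417 - (-1)·-1.083 - (-2)·-0.235) / (6) = -1.120
  v = (-7 - (2)·-1.120 - (4)·-1.083 - (-3)·-0.235) / (12) = -0.094
  w = (-6 - (1)·-1.120 - (-1)·-0.094 - (1)·-0.235) / (5) = -0.948
  t = (-2 - (1)·-1.120 - (4)·-0.094 - (-3)·-0.948) / (11) = -0.304

(-1.120, -0.094, -0.948, -0.304)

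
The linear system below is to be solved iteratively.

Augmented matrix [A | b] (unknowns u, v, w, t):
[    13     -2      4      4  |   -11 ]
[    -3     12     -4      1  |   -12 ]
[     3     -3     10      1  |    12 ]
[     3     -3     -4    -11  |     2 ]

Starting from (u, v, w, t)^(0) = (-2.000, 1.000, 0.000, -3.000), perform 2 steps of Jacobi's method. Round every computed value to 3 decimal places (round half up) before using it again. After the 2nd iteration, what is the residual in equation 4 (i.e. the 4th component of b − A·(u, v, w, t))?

Iteration 1:
  u = (-11 - (-2)·1.000 - (4)·0.000 - (4)·-3.000) / (13) = 0.231
  v = (-12 - (-3)·-2.000 - (-4)·0.000 - (1)·-3.000) / (12) = -1.250
  w = (12 - (3)·-2.000 - (-3)·1.000 - (1)·-3.000) / (10) = 2.400
  t = (2 - (3)·-2.000 - (-3)·1.000 - (-4)·0.000) / (-11) = -1.000
Iteration 2:
  u = (-11 - (-2)·-1.250 - (4)·2.400 - (4)·-1.000) / (13) = -1.469
  v = (-12 - (-3)·0.231 - (-4)·2.400 - (1)·-1.000) / (12) = -0.059
  w = (12 - (3)·0.231 - (-3)·-1.250 - (1)·-1.000) / (10) = 0.856
  t = (2 - (3)·0.231 - (-3)·-1.250 - (-4)·2.400) / (-11) = -0.651
Residual b − A·x = (7.159, -11.624, 8.321, 2.493)

2.493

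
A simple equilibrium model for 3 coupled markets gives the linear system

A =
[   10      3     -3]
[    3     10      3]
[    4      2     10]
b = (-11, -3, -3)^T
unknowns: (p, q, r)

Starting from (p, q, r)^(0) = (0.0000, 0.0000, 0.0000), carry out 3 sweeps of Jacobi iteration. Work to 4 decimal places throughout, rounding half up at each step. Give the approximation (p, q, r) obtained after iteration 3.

(-1.0760, -0.0300, 0.1160)

Iteration 1:
  p = (-11 - (3)·0.0000 - (-3)·0.0000) / (10) = -1.1000
  q = (-3 - (3)·0.0000 - (3)·0.0000) / (10) = -0.3000
  r = (-3 - (4)·0.0000 - (2)·0.0000) / (10) = -0.3000
Iteration 2:
  p = (-11 - (3)·-0.3000 - (-3)·-0.3000) / (10) = -1.1000
  q = (-3 - (3)·-1.1000 - (3)·-0.3000) / (10) = 0.1200
  r = (-3 - (4)·-1.1000 - (2)·-0.3000) / (10) = 0.2000
Iteration 3:
  p = (-11 - (3)·0.1200 - (-3)·0.2000) / (10) = -1.0760
  q = (-3 - (3)·-1.1000 - (3)·0.2000) / (10) = -0.0300
  r = (-3 - (4)·-1.1000 - (2)·0.1200) / (10) = 0.1160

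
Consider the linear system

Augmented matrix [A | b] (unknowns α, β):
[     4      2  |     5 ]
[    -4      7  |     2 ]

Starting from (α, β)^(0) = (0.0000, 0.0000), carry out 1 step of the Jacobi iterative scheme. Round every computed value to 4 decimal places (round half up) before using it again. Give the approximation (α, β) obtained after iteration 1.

Iteration 1:
  α = (5 - (2)·0.0000) / (4) = 1.2500
  β = (2 - (-4)·0.0000) / (7) = 0.2857

(1.2500, 0.2857)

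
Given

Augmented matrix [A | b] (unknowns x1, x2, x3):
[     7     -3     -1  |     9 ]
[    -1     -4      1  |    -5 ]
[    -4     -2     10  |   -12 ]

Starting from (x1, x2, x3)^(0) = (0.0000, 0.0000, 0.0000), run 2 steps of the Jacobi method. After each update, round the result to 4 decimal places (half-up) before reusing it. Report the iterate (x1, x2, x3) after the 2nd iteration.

Iteration 1:
  x1 = (9 - (-3)·0.0000 - (-1)·0.0000) / (7) = 1.2857
  x2 = (-5 - (-1)·0.0000 - (1)·0.0000) / (-4) = 1.2500
  x3 = (-12 - (-4)·0.0000 - (-2)·0.0000) / (10) = -1.2000
Iteration 2:
  x1 = (9 - (-3)·1.2500 - (-1)·-1.2000) / (7) = 1.6500
  x2 = (-5 - (-1)·1.2857 - (1)·-1.2000) / (-4) = 0.6286
  x3 = (-12 - (-4)·1.2857 - (-2)·1.2500) / (10) = -0.4357

(1.6500, 0.6286, -0.4357)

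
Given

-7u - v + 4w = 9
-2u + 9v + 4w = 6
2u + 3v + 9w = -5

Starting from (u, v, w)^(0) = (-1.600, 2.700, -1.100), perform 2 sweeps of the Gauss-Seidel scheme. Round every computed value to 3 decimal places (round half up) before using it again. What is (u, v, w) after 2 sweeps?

Iteration 1:
  u = (9 - (-1)·2.700 - (4)·-1.100) / (-7) = -2.300
  v = (6 - (-2)·-2.300 - (4)·-1.100) / (9) = 0.644
  w = (-5 - (2)·-2.300 - (3)·0.644) / (9) = -0.259
Iteration 2:
  u = (9 - (-1)·0.644 - (4)·-0.259) / (-7) = -1.526
  v = (6 - (-2)·-1.526 - (4)·-0.259) / (9) = 0.443
  w = (-5 - (2)·-1.526 - (3)·0.443) / (9) = -0.364

(-1.526, 0.443, -0.364)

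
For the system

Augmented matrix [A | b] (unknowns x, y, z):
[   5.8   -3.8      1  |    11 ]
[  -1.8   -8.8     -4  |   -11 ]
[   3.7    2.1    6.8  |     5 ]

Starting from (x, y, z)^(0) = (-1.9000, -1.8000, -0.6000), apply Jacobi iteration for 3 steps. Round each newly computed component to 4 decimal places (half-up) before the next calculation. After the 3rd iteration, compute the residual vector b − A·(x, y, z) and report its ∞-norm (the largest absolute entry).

3.5052

Iteration 1:
  x = (11 - (-3.8)·-1.8000 - (1)·-0.6000) / (5.8) = 0.8207
  y = (-11 - (-1.8)·-1.9000 - (-4)·-0.6000) / (-8.8) = 1.9114
  z = (5 - (3.7)·-1.9000 - (2.1)·-1.8000) / (6.8) = 2.3250
Iteration 2:
  x = (11 - (-3.8)·1.9114 - (1)·2.3250) / (5.8) = 2.7480
  y = (-11 - (-1.8)·0.8207 - (-4)·2.3250) / (-8.8) = 0.0253
  z = (5 - (3.7)·0.8207 - (2.1)·1.9114) / (6.8) = -0.3015
Iteration 3:
  x = (11 - (-3.8)·0.0253 - (1)·-0.3015) / (5.8) = 1.9651
  y = (-11 - (-1.8)·2.7480 - (-4)·-0.3015) / (-8.8) = 0.8250
  z = (5 - (3.7)·2.7480 - (2.1)·0.0253) / (6.8) = -0.7678
Residual b − A·x = (3.5052, -3.2740, 1.2177); ∞-norm = 3.5052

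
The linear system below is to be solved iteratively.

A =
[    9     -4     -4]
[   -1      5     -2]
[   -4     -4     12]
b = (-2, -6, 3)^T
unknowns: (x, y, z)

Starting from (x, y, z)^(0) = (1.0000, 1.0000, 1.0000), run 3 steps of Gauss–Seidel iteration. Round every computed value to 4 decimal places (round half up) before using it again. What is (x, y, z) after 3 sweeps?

Iteration 1:
  x = (-2 - (-4)·1.0000 - (-4)·1.0000) / (9) = 0.6667
  y = (-6 - (-1)·0.6667 - (-2)·1.0000) / (5) = -0.6667
  z = (3 - (-4)·0.6667 - (-4)·-0.6667) / (12) = 0.2500
Iteration 2:
  x = (-2 - (-4)·-0.6667 - (-4)·0.2500) / (9) = -0.4074
  y = (-6 - (-1)·-0.4074 - (-2)·0.2500) / (5) = -1.1815
  z = (3 - (-4)·-0.4074 - (-4)·-1.1815) / (12) = -0.2796
Iteration 3:
  x = (-2 - (-4)·-1.1815 - (-4)·-0.2796) / (9) = -0.8716
  y = (-6 - (-1)·-0.8716 - (-2)·-0.2796) / (5) = -1.4862
  z = (3 - (-4)·-0.8716 - (-4)·-1.4862) / (12) = -0.5359

(-0.8716, -1.4862, -0.5359)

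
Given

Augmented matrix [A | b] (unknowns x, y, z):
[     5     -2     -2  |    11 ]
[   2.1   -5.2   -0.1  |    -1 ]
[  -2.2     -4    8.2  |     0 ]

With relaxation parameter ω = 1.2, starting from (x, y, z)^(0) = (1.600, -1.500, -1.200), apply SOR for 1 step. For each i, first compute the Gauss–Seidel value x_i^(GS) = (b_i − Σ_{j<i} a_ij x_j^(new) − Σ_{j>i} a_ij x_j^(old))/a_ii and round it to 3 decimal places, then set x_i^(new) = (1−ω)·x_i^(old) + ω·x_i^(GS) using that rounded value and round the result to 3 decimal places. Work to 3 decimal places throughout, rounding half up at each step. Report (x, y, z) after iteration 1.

(1.024, 1.055, 1.187)

Iteration 1:
  x: GS value = (11 - (-2)·-1.500 - (-2)·-1.200) / (5) = 1.120;  x ← (1−ω)·1.600 + ω·1.120 = 1.024
  y: GS value = (-1 - (2.1)·1.024 - (-0.1)·-1.200) / (-5.2) = 0.629;  y ← (1−ω)·-1.500 + ω·0.629 = 1.055
  z: GS value = (0 - (-2.2)·1.024 - (-4)·1.055) / (8.2) = 0.789;  z ← (1−ω)·-1.200 + ω·0.789 = 1.187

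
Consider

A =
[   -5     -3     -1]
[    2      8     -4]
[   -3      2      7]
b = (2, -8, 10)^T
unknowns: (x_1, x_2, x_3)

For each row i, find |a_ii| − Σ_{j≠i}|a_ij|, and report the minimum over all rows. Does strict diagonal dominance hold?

row 1: |-5| − (3+1) = 1
row 2: |8| − (2+4) = 2
row 3: |7| − (3+2) = 2
minimum over rows = 1 → strictly diagonally dominant (convergence guaranteed)

1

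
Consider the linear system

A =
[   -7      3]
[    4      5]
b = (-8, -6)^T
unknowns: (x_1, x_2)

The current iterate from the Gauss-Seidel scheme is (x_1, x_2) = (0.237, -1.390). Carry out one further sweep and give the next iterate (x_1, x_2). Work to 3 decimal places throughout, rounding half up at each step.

One sweep:
  x_1 = (-8 - (3)·-1.390) / (-7) = 0.547
  x_2 = (-6 - (4)·0.547) / (5) = -1.638

(0.547, -1.638)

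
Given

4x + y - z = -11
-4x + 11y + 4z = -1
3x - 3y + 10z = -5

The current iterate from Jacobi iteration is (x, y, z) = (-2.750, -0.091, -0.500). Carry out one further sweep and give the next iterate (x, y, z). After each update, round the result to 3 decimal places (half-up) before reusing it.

One sweep:
  x = (-11 - (1)·-0.091 - (-1)·-0.500) / (4) = -2.852
  y = (-1 - (-4)·-2.750 - (4)·-0.500) / (11) = -0.909
  z = (-5 - (3)·-2.750 - (-3)·-0.091) / (10) = 0.298

(-2.852, -0.909, 0.298)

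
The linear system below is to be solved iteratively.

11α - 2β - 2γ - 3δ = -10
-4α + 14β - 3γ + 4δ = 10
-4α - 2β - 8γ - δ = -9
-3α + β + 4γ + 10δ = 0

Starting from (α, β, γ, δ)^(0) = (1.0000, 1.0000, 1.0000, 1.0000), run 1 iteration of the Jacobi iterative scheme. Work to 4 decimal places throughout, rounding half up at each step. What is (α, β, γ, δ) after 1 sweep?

(-0.2727, 0.9286, 0.2500, -0.2000)

Iteration 1:
  α = (-10 - (-2)·1.0000 - (-2)·1.0000 - (-3)·1.0000) / (11) = -0.2727
  β = (10 - (-4)·1.0000 - (-3)·1.0000 - (4)·1.0000) / (14) = 0.9286
  γ = (-9 - (-4)·1.0000 - (-2)·1.0000 - (-1)·1.0000) / (-8) = 0.2500
  δ = (0 - (-3)·1.0000 - (1)·1.0000 - (4)·1.0000) / (10) = -0.2000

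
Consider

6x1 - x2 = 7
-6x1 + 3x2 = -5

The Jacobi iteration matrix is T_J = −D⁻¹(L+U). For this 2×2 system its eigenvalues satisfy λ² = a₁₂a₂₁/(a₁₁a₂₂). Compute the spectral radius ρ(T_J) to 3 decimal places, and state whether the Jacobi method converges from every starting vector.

a₁₂a₂₁/(a₁₁a₂₂) = (-1)·(-6) / ((6)·(3)) = 0.333333
ρ = √|0.333333| = √0.333333 = 0.577
ρ < 1, so Jacobi converges

0.577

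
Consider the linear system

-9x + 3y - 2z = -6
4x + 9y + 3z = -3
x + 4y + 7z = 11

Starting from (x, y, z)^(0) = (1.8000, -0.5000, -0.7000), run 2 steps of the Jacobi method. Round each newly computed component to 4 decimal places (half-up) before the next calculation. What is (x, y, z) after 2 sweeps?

(0.0111, -1.1580, 1.9921)

Iteration 1:
  x = (-6 - (3)·-0.5000 - (-2)·-0.7000) / (-9) = 0.6556
  y = (-3 - (4)·1.8000 - (3)·-0.7000) / (9) = -0.9000
  z = (11 - (1)·1.8000 - (4)·-0.5000) / (7) = 1.6000
Iteration 2:
  x = (-6 - (3)·-0.9000 - (-2)·1.6000) / (-9) = 0.0111
  y = (-3 - (4)·0.6556 - (3)·1.6000) / (9) = -1.1580
  z = (11 - (1)·0.6556 - (4)·-0.9000) / (7) = 1.9921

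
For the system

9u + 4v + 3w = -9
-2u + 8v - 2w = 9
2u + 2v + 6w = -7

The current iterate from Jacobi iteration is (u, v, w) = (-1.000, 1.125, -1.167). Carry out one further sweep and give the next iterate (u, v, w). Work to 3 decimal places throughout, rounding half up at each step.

(-1.111, 0.583, -1.208)

One sweep:
  u = (-9 - (4)·1.125 - (3)·-1.167) / (9) = -1.111
  v = (9 - (-2)·-1.000 - (-2)·-1.167) / (8) = 0.583
  w = (-7 - (2)·-1.000 - (2)·1.125) / (6) = -1.208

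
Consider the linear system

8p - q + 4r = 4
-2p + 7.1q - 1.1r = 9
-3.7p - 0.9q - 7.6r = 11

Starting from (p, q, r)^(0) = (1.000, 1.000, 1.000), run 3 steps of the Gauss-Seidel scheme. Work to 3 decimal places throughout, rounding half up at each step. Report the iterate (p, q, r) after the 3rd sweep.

Iteration 1:
  p = (4 - (-1)·1.000 - (4)·1.000) / (8) = 0.125
  q = (9 - (-2)·0.125 - (-1.1)·1.000) / (7.1) = 1.458
  r = (11 - (-3.7)·0.125 - (-0.9)·1.458) / (-7.6) = -1.681
Iteration 2:
  p = (4 - (-1)·1.458 - (4)·-1.681) / (8) = 1.523
  q = (9 - (-2)·1.523 - (-1.1)·-1.681) / (7.1) = 1.436
  r = (11 - (-3.7)·1.523 - (-0.9)·1.436) / (-7.6) = -2.359
Iteration 3:
  p = (4 - (-1)·1.436 - (4)·-2.359) / (8) = 1.859
  q = (9 - (-2)·1.859 - (-1.1)·-2.359) / (7.1) = 1.426
  r = (11 - (-3.7)·1.859 - (-0.9)·1.426) / (-7.6) = -2.521

(1.859, 1.426, -2.521)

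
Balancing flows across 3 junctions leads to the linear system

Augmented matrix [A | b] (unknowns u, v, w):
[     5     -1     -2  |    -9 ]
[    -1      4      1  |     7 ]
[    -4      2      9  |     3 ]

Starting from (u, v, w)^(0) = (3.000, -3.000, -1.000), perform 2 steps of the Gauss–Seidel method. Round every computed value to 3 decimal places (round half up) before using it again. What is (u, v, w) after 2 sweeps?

Iteration 1:
  u = (-9 - (-1)·-3.000 - (-2)·-1.000) / (5) = -2.800
  v = (7 - (-1)·-2.800 - (1)·-1.000) / (4) = 1.300
  w = (3 - (-4)·-2.800 - (2)·1.300) / (9) = -1.200
Iteration 2:
  u = (-9 - (-1)·1.300 - (-2)·-1.200) / (5) = -2.020
  v = (7 - (-1)·-2.020 - (1)·-1.200) / (4) = 1.545
  w = (3 - (-4)·-2.020 - (2)·1.545) / (9) = -0.908

(-2.020, 1.545, -0.908)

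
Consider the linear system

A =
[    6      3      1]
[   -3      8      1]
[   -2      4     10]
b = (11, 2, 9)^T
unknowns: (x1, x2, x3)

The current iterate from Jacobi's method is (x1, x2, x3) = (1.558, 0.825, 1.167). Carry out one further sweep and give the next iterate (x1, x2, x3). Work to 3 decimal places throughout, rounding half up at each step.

(1.226, 0.688, 0.882)

One sweep:
  x1 = (11 - (3)·0.825 - (1)·1.167) / (6) = 1.226
  x2 = (2 - (-3)·1.558 - (1)·1.167) / (8) = 0.688
  x3 = (9 - (-2)·1.558 - (4)·0.825) / (10) = 0.882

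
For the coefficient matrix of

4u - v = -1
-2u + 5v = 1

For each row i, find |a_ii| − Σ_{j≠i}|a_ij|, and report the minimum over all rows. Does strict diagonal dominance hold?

row 1: |4| − (1) = 3
row 2: |5| − (2) = 3
minimum over rows = 3 → strictly diagonally dominant (convergence guaranteed)

3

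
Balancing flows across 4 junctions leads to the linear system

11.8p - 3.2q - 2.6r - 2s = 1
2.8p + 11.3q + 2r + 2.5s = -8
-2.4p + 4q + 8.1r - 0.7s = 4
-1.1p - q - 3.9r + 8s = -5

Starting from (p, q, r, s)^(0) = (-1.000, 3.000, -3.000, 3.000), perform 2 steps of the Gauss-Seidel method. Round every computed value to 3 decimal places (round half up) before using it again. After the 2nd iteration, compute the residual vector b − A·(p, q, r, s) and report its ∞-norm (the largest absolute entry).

1.701

Iteration 1:
  p = (1 - (-3.2)·3.000 - (-2.6)·-3.000 - (-2)·3.000) / (11.8) = 0.746
  q = (-8 - (2.8)·0.746 - (2)·-3.000 - (2.5)·3.000) / (11.3) = -1.026
  r = (4 - (-2.4)·0.746 - (4)·-1.026 - (-0.7)·3.000) / (8.1) = 1.481
  s = (-5 - (-1.1)·0.746 - (-1)·-1.026 - (-3.9)·1.481) / (8) = 0.071
Iteration 2:
  p = (1 - (-3.2)·-1.026 - (-2.6)·1.481 - (-2)·0.071) / (11.8) = 0.145
  q = (-8 - (2.8)·0.145 - (2)·1.481 - (2.5)·0.071) / (11.3) = -1.022
  r = (4 - (-2.4)·0.145 - (4)·-1.022 - (-0.7)·0.071) / (8.1) = 1.048
  s = (-5 - (-1.1)·0.145 - (-1)·-1.022 - (-3.9)·1.048) / (8) = -0.222
Residual b − A·x = (-1.701, 1.602, -0.208, 0.001); ∞-norm = 1.701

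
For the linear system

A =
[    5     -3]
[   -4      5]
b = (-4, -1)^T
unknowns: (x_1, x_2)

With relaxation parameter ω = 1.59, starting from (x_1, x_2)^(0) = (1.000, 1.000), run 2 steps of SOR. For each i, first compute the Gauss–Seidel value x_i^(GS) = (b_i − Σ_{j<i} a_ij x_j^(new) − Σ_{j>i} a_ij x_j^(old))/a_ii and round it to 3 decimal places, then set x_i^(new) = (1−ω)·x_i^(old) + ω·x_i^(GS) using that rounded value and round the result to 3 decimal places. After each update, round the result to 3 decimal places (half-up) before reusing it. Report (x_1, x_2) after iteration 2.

(-2.703, -2.539)

Iteration 1:
  x_1: GS value = (-4 - (-3)·1.000) / (5) = -0.200;  x_1 ← (1−ω)·1.000 + ω·-0.200 = -0.908
  x_2: GS value = (-1 - (-4)·-0.908) / (5) = -0.926;  x_2 ← (1−ω)·1.000 + ω·-0.926 = -2.062
Iteration 2:
  x_1: GS value = (-4 - (-3)·-2.062) / (5) = -2.037;  x_1 ← (1−ω)·-0.908 + ω·-2.037 = -2.703
  x_2: GS value = (-1 - (-4)·-2.703) / (5) = -2.362;  x_2 ← (1−ω)·-2.062 + ω·-2.362 = -2.539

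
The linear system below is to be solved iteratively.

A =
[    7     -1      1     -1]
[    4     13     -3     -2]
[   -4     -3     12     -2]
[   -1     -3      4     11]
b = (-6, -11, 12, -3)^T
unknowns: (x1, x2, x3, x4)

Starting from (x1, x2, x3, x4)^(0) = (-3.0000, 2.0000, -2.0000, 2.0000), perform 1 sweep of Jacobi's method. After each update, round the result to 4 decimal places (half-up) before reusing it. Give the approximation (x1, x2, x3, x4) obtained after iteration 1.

(0.0000, -0.0769, 0.8333, 0.7273)

Iteration 1:
  x1 = (-6 - (-1)·2.0000 - (1)·-2.0000 - (-1)·2.0000) / (7) = 0.0000
  x2 = (-11 - (4)·-3.0000 - (-3)·-2.0000 - (-2)·2.0000) / (13) = -0.0769
  x3 = (12 - (-4)·-3.0000 - (-3)·2.0000 - (-2)·2.0000) / (12) = 0.8333
  x4 = (-3 - (-1)·-3.0000 - (-3)·2.0000 - (4)·-2.0000) / (11) = 0.7273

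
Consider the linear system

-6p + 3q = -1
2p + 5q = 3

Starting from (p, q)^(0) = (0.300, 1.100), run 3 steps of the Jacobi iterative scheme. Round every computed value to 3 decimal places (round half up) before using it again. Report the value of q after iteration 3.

Iteration 1:
  p = (-1 - (3)·1.100) / (-6) = 0.717
  q = (3 - (2)·0.300) / (5) = 0.480
Iteration 2:
  p = (-1 - (3)·0.480) / (-6) = 0.407
  q = (3 - (2)·0.717) / (5) = 0.313
Iteration 3:
  p = (-1 - (3)·0.313) / (-6) = 0.323
  q = (3 - (2)·0.407) / (5) = 0.437

0.437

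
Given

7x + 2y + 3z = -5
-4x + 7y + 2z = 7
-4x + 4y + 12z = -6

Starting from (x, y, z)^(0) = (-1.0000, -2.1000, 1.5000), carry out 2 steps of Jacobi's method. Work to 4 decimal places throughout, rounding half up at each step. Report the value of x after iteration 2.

-0.6572

Iteration 1:
  x = (-5 - (2)·-2.1000 - (3)·1.5000) / (7) = -0.7571
  y = (7 - (-4)·-1.0000 - (2)·1.5000) / (7) = 0.0000
  z = (-6 - (-4)·-1.0000 - (4)·-2.1000) / (12) = -0.1333
Iteration 2:
  x = (-5 - (2)·0.0000 - (3)·-0.1333) / (7) = -0.6572
  y = (7 - (-4)·-0.7571 - (2)·-0.1333) / (7) = 0.6055
  z = (-6 - (-4)·-0.7571 - (4)·0.0000) / (12) = -0.7524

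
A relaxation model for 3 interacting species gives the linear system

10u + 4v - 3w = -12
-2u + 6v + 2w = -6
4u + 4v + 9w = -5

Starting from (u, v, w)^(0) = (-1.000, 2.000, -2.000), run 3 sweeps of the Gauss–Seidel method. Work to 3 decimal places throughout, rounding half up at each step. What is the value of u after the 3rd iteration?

Iteration 1:
  u = (-12 - (4)·2.000 - (-3)·-2.000) / (10) = -2.600
  v = (-6 - (-2)·-2.600 - (2)·-2.000) / (6) = -1.200
  w = (-5 - (4)·-2.600 - (4)·-1.200) / (9) = 1.133
Iteration 2:
  u = (-12 - (4)·-1.200 - (-3)·1.133) / (10) = -0.380
  v = (-6 - (-2)·-0.380 - (2)·1.133) / (6) = -1.504
  w = (-5 - (4)·-0.380 - (4)·-1.504) / (9) = 0.282
Iteration 3:
  u = (-12 - (4)·-1.504 - (-3)·0.282) / (10) = -0.514
  v = (-6 - (-2)·-0.514 - (2)·0.282) / (6) = -1.265
  w = (-5 - (4)·-0.514 - (4)·-1.265) / (9) = 0.235

-0.514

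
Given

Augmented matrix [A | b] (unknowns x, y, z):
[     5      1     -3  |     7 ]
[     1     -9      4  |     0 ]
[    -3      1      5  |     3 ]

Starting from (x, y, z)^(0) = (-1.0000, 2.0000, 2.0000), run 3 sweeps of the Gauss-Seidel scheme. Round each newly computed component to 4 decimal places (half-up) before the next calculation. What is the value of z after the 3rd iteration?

1.7358

Iteration 1:
  x = (7 - (1)·2.0000 - (-3)·2.0000) / (5) = 2.2000
  y = (0 - (1)·2.2000 - (4)·2.0000) / (-9) = 1.1333
  z = (3 - (-3)·2.2000 - (1)·1.1333) / (5) = 1.6933
Iteration 2:
  x = (7 - (1)·1.1333 - (-3)·1.6933) / (5) = 2.1893
  y = (0 - (1)·2.1893 - (4)·1.6933) / (-9) = 0.9958
  z = (3 - (-3)·2.1893 - (1)·0.9958) / (5) = 1.7144
Iteration 3:
  x = (7 - (1)·0.9958 - (-3)·1.7144) / (5) = 2.2295
  y = (0 - (1)·2.2295 - (4)·1.7144) / (-9) = 1.0097
  z = (3 - (-3)·2.2295 - (1)·1.0097) / (5) = 1.7358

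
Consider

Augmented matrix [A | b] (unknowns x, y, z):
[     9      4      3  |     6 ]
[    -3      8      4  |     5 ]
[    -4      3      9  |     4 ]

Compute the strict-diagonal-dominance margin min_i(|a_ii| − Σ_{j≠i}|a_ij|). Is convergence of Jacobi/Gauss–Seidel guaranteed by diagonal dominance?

1

row 1: |9| − (4+3) = 2
row 2: |8| − (3+4) = 1
row 3: |9| − (4+3) = 2
minimum over rows = 1 → strictly diagonally dominant (convergence guaranteed)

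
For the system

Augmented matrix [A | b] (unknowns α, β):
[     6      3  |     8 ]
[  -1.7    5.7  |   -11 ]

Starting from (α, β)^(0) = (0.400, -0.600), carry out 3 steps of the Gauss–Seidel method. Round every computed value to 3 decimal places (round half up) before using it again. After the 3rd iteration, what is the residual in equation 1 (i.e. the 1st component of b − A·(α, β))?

0.056

Iteration 1:
  α = (8 - (3)·-0.600) / (6) = 1.633
  β = (-11 - (-1.7)·1.633) / (5.7) = -1.443
Iteration 2:
  α = (8 - (3)·-1.443) / (6) = 2.055
  β = (-11 - (-1.7)·2.055) / (5.7) = -1.317
Iteration 3:
  α = (8 - (3)·-1.317) / (6) = 1.992
  β = (-11 - (-1.7)·1.992) / (5.7) = -1.336
Residual b − A·x = (0.056, 0.002)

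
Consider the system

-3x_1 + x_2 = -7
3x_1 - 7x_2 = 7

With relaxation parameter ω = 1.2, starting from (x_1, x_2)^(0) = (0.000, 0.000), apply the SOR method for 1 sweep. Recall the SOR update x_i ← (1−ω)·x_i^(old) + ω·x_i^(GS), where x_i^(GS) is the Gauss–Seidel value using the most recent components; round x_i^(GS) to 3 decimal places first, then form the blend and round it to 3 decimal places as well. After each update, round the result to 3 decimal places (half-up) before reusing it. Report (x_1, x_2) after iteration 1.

(2.800, 0.240)

Iteration 1:
  x_1: GS value = (-7 - (1)·0.000) / (-3) = 2.333;  x_1 ← (1−ω)·0.000 + ω·2.333 = 2.800
  x_2: GS value = (7 - (3)·2.800) / (-7) = 0.200;  x_2 ← (1−ω)·0.000 + ω·0.200 = 0.240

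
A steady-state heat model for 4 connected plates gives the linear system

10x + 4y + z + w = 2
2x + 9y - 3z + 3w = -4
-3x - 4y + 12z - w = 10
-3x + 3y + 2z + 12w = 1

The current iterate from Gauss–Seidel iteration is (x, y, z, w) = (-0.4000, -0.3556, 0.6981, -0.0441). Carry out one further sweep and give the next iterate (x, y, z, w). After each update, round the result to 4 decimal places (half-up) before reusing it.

(0.2768, -0.2586, 0.8127, 0.0817)

One sweep:
  x = (2 - (4)·-0.3556 - (1)·0.6981 - (1)·-0.0441) / (10) = 0.2768
  y = (-4 - (2)·0.2768 - (-3)·0.6981 - (3)·-0.0441) / (9) = -0.2586
  z = (10 - (-3)·0.2768 - (-4)·-0.2586 - (-1)·-0.0441) / (12) = 0.8127
  w = (1 - (-3)·0.2768 - (3)·-0.2586 - (2)·0.8127) / (12) = 0.0817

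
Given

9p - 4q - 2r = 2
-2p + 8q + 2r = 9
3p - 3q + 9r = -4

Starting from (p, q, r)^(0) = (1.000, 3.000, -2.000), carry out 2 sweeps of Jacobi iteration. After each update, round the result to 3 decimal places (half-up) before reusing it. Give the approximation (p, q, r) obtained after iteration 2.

Iteration 1:
  p = (2 - (-4)·3.000 - (-2)·-2.000) / (9) = 1.111
  q = (9 - (-2)·1.000 - (2)·-2.000) / (8) = 1.875
  r = (-4 - (3)·1.000 - (-3)·3.000) / (9) = 0.222
Iteration 2:
  p = (2 - (-4)·1.875 - (-2)·0.222) / (9) = 1.105
  q = (9 - (-2)·1.111 - (2)·0.222) / (8) = 1.347
  r = (-4 - (3)·1.111 - (-3)·1.875) / (9) = -0.190

(1.105, 1.347, -0.190)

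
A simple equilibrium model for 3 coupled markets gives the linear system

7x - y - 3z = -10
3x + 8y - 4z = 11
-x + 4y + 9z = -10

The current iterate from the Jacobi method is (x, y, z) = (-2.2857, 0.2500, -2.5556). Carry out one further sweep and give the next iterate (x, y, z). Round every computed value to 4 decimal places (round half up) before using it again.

One sweep:
  x = (-10 - (-1)·0.2500 - (-3)·-2.5556) / (7) = -2.4881
  y = (11 - (3)·-2.2857 - (-4)·-2.5556) / (8) = 0.9543
  z = (-10 - (-1)·-2.2857 - (4)·0.2500) / (9) = -1.4762

(-2.4881, 0.9543, -1.4762)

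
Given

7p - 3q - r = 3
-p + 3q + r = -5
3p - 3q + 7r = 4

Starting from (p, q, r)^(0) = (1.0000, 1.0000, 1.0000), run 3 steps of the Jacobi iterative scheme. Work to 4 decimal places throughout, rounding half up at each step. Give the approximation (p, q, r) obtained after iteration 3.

(-0.3061, -1.5442, 0.0058)

Iteration 1:
  p = (3 - (-3)·1.0000 - (-1)·1.0000) / (7) = 1.0000
  q = (-5 - (-1)·1.0000 - (1)·1.0000) / (3) = -1.6667
  r = (4 - (3)·1.0000 - (-3)·1.0000) / (7) = 0.5714
Iteration 2:
  p = (3 - (-3)·-1.6667 - (-1)·0.5714) / (7) = -0.2041
  q = (-5 - (-1)·1.0000 - (1)·0.5714) / (3) = -1.5238
  r = (4 - (3)·1.0000 - (-3)·-1.6667) / (7) = -0.5714
Iteration 3:
  p = (3 - (-3)·-1.5238 - (-1)·-0.5714) / (7) = -0.3061
  q = (-5 - (-1)·-0.2041 - (1)·-0.5714) / (3) = -1.5442
  r = (4 - (3)·-0.2041 - (-3)·-1.5238) / (7) = 0.0058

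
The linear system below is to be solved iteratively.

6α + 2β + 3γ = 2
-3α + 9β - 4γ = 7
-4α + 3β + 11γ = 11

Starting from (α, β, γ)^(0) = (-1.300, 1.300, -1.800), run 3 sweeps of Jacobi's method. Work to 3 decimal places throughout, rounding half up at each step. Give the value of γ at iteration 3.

Iteration 1:
  α = (2 - (2)·1.300 - (3)·-1.800) / (6) = 0.800
  β = (7 - (-3)·-1.300 - (-4)·-1.800) / (9) = -0.456
  γ = (11 - (-4)·-1.300 - (3)·1.300) / (11) = 0.173
Iteration 2:
  α = (2 - (2)·-0.456 - (3)·0.173) / (6) = 0.399
  β = (7 - (-3)·0.800 - (-4)·0.173) / (9) = 1.121
  γ = (11 - (-4)·0.800 - (3)·-0.456) / (11) = 1.415
Iteration 3:
  α = (2 - (2)·1.121 - (3)·1.415) / (6) = -0.748
  β = (7 - (-3)·0.399 - (-4)·1.415) / (9) = 1.540
  γ = (11 - (-4)·0.399 - (3)·1.121) / (11) = 0.839

0.839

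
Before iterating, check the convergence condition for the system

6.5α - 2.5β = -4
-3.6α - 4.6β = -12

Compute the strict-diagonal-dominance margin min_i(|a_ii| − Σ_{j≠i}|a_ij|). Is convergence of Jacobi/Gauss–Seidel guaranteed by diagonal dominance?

1

row 1: |6.5| − (2.5) = 4
row 2: |-4.6| − (3.6) = 1
minimum over rows = 1 → strictly diagonally dominant (convergence guaranteed)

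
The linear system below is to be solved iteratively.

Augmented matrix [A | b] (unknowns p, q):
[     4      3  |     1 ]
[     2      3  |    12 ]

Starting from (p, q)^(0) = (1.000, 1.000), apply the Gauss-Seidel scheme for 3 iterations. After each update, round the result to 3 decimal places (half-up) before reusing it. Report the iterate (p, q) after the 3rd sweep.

(-4.250, 6.833)

Iteration 1:
  p = (1 - (3)·1.000) / (4) = -0.500
  q = (12 - (2)·-0.500) / (3) = 4.333
Iteration 2:
  p = (1 - (3)·4.333) / (4) = -3.000
  q = (12 - (2)·-3.000) / (3) = 6.000
Iteration 3:
  p = (1 - (3)·6.000) / (4) = -4.250
  q = (12 - (2)·-4.250) / (3) = 6.833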